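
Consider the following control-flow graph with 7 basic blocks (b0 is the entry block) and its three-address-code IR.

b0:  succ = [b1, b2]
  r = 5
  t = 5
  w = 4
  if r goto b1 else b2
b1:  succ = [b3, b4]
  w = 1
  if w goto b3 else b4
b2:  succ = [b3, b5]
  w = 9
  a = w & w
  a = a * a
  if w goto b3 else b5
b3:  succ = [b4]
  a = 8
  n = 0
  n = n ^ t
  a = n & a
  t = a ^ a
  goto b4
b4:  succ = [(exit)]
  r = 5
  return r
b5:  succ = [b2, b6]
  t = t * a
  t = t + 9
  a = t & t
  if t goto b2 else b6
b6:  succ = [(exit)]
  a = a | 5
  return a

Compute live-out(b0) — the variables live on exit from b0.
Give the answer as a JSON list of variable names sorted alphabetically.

def/use:
  b0: {r,t,w} / ∅
  b1: {w} / ∅
  b2: {a,w} / ∅
  b3: {a,n,t} / {t}
  b4: {r} / ∅
  b5: {a,t} / {a,t}
  b6: {a} / {a}

Backward fixpoint:
  b0: in=∅ out={t}
  b1: in={t} out={t}
  b2: in={t} out={a,t}
  b3: in={t} out=∅
  b4: in=∅ out=∅
  b5: in={a,t} out={a,t}
  b6: in={a} out=∅

live-out(b0) = ["t"]

Answer: ["t"]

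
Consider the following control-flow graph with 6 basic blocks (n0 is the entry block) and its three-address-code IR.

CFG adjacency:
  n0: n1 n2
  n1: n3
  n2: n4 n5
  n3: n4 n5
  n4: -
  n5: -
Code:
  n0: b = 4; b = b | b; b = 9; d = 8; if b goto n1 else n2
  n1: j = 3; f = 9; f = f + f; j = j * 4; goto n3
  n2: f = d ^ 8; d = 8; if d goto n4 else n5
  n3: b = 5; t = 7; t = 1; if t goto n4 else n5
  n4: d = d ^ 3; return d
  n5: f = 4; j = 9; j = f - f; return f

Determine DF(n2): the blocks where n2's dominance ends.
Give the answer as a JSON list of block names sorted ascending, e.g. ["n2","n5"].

idom tree: n1←n0 n2←n0 n3←n1 n4←n0 n5←n0
Join-block Dom:
  n4: preds {n2,n3}: {n0,n2} ∩ {n0,n1,n3} = {n0}; idom=n0
  n5: preds {n2,n3}: {n0,n2} ∩ {n0,n1,n3} = {n0}; idom=n0

DF walk-up:
  join n4 pred n2: n2 stop@n0
  join n4 pred n3: n3→n1 stop@n0
  join n5 pred n2: n2 stop@n0
  join n5 pred n3: n3→n1 stop@n0
  n0: DF=∅
  n1: DF={n4,n5}
  n2: DF={n4,n5}
  n3: DF={n4,n5}
  n4: DF=∅
  n5: DF=∅

DF(n2) = ["n4", "n5"]

Answer: ["n4", "n5"]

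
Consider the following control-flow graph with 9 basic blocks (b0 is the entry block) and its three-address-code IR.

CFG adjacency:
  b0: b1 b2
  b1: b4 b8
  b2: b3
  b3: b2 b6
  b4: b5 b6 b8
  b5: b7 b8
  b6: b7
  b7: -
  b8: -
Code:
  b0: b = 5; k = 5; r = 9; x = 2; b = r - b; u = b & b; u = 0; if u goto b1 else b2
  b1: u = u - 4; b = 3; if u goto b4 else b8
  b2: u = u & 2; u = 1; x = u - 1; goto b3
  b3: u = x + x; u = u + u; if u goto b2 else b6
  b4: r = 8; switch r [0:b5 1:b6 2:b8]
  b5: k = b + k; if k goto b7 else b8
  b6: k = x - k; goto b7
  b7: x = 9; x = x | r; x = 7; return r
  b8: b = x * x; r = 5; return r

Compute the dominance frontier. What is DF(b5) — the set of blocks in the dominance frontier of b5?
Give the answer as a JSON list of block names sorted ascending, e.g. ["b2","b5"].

Answer: ["b7", "b8"]

Analysis:
idom tree: b1←b0 b2←b0 b3←b2 b4←b1 b5←b4 b6←b0 b7←b0 b8←b1
Join-block Dom:
  b2: preds {b0,b3}: {b0} ∩ {b0,b2,b3} = {b0}; idom=b0
  b6: preds {b3,b4}: {b0,b2,b3} ∩ {b0,b1,b4} = {b0}; idom=b0
  b7: preds {b5,b6}: {b0,b1,b4,b5} ∩ {b0,b6} = {b0}; idom=b0
  b8: preds {b1,b4,b5}: {b0,b1} ∩ {b0,b1,b4} ∩ {b0,b1,b4,b5} = {b0,b1}; idom=b1

Frontier:
  join b2 pred b0: · stop@b0
  join b2 pred b3: b3→b2 stop@b0
  join b6 pred b3: b3→b2 stop@b0
  join b6 pred b4: b4→b1 stop@b0
  join b7 pred b5: b5→b4→b1 stop@b0
  join b7 pred b6: b6 stop@b0
  join b8 pred b1: · stop@b1
  join b8 pred b4: b4 stop@b1
  join b8 pred b5: b5→b4 stop@b1
  DF(b0)=∅
  DF(b1)={b6,b7}
  DF(b2)={b2,b6}
  DF(b3)={b2,b6}
  DF(b4)={b6,b7,b8}
  DF(b5)={b7,b8}
  DF(b6)={b7}
  DF(b7)=∅
  DF(b8)=∅

DF(b5) = ["b7", "b8"]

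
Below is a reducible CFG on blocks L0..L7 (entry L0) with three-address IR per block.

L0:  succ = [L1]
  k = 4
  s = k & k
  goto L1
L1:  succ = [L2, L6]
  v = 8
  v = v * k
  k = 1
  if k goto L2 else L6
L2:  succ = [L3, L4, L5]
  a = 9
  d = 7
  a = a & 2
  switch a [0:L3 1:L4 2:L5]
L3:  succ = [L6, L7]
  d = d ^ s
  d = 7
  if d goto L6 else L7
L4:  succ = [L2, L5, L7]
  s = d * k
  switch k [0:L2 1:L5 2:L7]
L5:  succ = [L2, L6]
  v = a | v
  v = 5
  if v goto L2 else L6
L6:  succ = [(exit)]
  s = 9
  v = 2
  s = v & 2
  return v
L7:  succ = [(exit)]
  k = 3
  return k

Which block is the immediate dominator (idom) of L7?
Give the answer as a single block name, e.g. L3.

Answer: L2

Working:
idom tree: L1←L0 L2←L1 L3←L2 L4←L2 L5←L2 L6←L1 L7←L2
Join-block Dom:
  L2: preds {L1,L4,L5}: {L0,L1} ∩ {L0,L1,L2,L4} ∩ {L0,L1,L2,L5} = {L0,L1}; idom=L1
  L5: preds {L2,L4}: {L0,L1,L2} ∩ {L0,L1,L2,L4} = {L0,L1,L2}; idom=L2
  L6: preds {L1,L3,L5}: {L0,L1} ∩ {L0,L1,L2,L3} ∩ {L0,L1,L2,L5} = {L0,L1}; idom=L1
  L7: preds {L3,L4}: {L0,L1,L2,L3} ∩ {L0,L1,L2,L4} = {L0,L1,L2}; idom=L2

idom(L7) = L2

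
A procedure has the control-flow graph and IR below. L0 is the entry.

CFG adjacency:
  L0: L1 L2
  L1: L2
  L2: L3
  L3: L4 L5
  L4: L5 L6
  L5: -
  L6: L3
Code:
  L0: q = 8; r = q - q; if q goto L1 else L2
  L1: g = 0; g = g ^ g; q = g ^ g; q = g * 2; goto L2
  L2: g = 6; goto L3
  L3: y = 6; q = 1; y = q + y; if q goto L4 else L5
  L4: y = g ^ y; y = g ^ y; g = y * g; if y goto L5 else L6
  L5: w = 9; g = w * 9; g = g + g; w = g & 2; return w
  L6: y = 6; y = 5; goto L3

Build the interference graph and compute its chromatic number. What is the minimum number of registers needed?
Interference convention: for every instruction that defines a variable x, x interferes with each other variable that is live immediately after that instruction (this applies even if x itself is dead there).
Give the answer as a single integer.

def/use:
  L0: {q,r} / ∅
  L1: {g,q} / ∅
  L2: {g} / ∅
  L3: {q,y} / ∅
  L4: {g,y} / {g,y}
  L5: {g,w} / ∅
  L6: {y} / ∅

Live sets:
  L0 li=∅ lo=∅
  L1 li=∅ lo=∅
  L2 li=∅ lo={g}
  L3 li={g} lo={g,y}
  L4 li={g,y} lo={g}
  L5 li=∅ lo=∅
  L6 li={g} lo={g}

Conflict graph:
  g: {q,y}
  q: {g,r,y}
  r: {q}
  w: ∅
  y: {g,q}

Colouring:
  {g,q,y} pairwise interfere (3-clique) ⇒ χ ≥ 3
  3-colouring: R0={q,w}  R1={g,r}  R2={y}
  χ = 3

Answer: 3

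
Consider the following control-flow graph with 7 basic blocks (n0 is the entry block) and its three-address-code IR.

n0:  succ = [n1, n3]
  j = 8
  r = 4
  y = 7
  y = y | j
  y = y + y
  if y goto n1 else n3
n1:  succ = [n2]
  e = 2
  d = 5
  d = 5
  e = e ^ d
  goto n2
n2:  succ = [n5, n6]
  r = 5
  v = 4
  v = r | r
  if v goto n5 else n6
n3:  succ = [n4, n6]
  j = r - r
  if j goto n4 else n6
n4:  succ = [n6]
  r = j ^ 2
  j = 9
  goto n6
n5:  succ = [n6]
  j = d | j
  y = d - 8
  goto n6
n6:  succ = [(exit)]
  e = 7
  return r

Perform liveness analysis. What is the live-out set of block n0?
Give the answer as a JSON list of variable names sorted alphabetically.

Per-block:
  n0 def {j,r,y} use ∅
  n1 def {d,e} use ∅
  n2 def {r,v} use ∅
  n3 def {j} use {r}
  n4 def {j,r} use {j}
  n5 def {j,y} use {d,j}
  n6 def {e} use {r}

Live sets:
  n0 li=∅ lo={j,r}
  n1 li={j} lo={d,j}
  n2 li={d,j} lo={d,j,r}
  n3 li={r} lo={j,r}
  n4 li={j} lo={r}
  n5 li={d,j,r} lo={r}
  n6 li={r} lo=∅

live-out(n0) = ["j", "r"]

Answer: ["j", "r"]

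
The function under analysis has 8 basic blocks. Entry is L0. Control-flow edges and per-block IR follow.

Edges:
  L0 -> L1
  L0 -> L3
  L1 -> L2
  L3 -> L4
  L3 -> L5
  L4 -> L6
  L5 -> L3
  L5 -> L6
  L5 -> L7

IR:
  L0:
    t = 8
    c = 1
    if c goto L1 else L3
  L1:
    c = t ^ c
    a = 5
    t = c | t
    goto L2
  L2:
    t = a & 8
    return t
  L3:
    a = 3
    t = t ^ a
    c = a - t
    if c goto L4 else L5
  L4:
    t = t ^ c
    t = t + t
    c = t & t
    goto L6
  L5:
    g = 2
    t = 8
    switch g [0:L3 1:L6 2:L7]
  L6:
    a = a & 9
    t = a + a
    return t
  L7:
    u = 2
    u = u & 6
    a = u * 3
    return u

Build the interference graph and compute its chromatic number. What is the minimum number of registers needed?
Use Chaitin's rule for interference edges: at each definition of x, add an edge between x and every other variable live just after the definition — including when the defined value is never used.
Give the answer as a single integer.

Per-block:
  L0: def={c,t} ue=∅
  L1: def={a,c,t} ue={c,t}
  L2: def={t} ue={a}
  L3: def={a,c,t} ue={t}
  L4: def={c,t} ue={c,t}
  L5: def={g,t} ue=∅
  L6: def={a,t} ue={a}
  L7: def={a,u} ue=∅

Live sets:
  live L0: ∅→{c,t}
  live L1: {c,t}→{a}
  live L2: {a}→∅
  live L3: {t}→{a,c,t}
  live L4: {a,c,t}→{a}
  live L5: {a}→{a,t}
  live L6: {a}→∅
  live L7: ∅→∅

Interference:
  a: {c,g,t,u}
  c: {a,t}
  g: {a,t}
  t: {a,c,g}
  u: {a}

Colouring:
  {a,c,t} pairwise interfere (3-clique) ⇒ χ ≥ 3
  assign a→r0 c→r2 g→r2 t→r1 u→r1 — no edge inside a register ⇒ χ ≤ 3
  χ = 3

Answer: 3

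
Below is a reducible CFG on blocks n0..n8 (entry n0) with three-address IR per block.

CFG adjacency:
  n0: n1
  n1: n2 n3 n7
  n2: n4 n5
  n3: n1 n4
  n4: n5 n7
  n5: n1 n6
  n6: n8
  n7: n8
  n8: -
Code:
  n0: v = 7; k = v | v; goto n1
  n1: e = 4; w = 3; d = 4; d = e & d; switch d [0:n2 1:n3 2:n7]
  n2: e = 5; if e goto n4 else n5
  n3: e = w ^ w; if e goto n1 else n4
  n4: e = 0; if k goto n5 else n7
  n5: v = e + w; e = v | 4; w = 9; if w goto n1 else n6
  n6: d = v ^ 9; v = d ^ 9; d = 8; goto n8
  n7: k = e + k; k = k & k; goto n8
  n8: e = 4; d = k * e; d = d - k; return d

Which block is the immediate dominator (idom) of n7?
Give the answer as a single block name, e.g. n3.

Answer: n1

Working:
idom tree: n1←n0 n2←n1 n3←n1 n4←n1 n5←n1 n6←n5 n7←n1 n8←n1
Join-block Dom:
  n1: preds {n0,n3,n5}: {n0} ∩ {n0,n1,n3} ∩ {n0,n1,n5} = {n0}; idom=n0
  n4: preds {n2,n3}: {n0,n1,n2} ∩ {n0,n1,n3} = {n0,n1}; idom=n1
  n5: preds {n2,n4}: {n0,n1,n2} ∩ {n0,n1,n4} = {n0,n1}; idom=n1
  n7: preds {n1,n4}: {n0,n1} ∩ {n0,n1,n4} = {n0,n1}; idom=n1
  n8: preds {n6,n7}: {n0,n1,n5,n6} ∩ {n0,n1,n7} = {n0,n1}; idom=n1

idom(n7) = n1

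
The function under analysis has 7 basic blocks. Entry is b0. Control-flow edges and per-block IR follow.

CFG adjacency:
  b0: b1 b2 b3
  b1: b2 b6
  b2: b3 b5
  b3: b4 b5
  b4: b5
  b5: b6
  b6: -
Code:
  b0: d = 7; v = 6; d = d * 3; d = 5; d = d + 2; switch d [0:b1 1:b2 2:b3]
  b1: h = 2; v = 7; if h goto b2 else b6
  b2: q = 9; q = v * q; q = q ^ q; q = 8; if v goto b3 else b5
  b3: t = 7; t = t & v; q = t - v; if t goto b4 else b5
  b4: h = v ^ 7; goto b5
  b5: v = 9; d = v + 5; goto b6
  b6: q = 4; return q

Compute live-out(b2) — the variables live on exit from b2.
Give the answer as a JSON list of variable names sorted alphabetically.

Answer: ["v"]

Analysis:
Block summaries:
  b0: {d,v} / ∅
  b1: {h,v} / ∅
  b2: {q} / {v}
  b3: {q,t} / {v}
  b4: {h} / {v}
  b5: {d,v} / ∅
  b6: {q} / ∅

Live sets:
  live b0: ∅→{v}
  live b1: ∅→{v}
  live b2: {v}→{v}
  live b3: {v}→{v}
  live b4: {v}→∅
  live b5: ∅→∅
  live b6: ∅→∅

live-out(b2) = ["v"]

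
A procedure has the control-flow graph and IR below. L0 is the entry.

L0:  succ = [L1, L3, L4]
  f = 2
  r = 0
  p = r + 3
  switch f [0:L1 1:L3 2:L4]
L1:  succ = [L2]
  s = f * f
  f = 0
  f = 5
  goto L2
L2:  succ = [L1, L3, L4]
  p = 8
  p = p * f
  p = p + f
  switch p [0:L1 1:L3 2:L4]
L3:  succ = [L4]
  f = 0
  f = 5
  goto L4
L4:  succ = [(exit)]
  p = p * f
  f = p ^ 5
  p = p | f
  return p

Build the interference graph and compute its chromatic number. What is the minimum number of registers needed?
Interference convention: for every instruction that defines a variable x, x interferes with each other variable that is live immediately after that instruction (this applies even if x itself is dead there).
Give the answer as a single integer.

Answer: 2

Derivation:
Block summaries:
  L0 def {f,p,r} use ∅
  L1 def {f,s} use {f}
  L2 def {p} use {f}
  L3 def {f} use ∅
  L4 def {f,p} use {f,p}

Live sets:
  live L0: ∅→{f,p}
  live L1: {f}→{f}
  live L2: {f}→{f,p}
  live L3: {p}→{f,p}
  live L4: {f,p}→∅

Interference:
  f — {p,r}
  p — {f}
  r — {f}
  s — ∅

Colouring:
  clique {f,p} ⇒ need ≥ 2
  2-colouring: r0={f,s}  r1={p,r}
  χ = 2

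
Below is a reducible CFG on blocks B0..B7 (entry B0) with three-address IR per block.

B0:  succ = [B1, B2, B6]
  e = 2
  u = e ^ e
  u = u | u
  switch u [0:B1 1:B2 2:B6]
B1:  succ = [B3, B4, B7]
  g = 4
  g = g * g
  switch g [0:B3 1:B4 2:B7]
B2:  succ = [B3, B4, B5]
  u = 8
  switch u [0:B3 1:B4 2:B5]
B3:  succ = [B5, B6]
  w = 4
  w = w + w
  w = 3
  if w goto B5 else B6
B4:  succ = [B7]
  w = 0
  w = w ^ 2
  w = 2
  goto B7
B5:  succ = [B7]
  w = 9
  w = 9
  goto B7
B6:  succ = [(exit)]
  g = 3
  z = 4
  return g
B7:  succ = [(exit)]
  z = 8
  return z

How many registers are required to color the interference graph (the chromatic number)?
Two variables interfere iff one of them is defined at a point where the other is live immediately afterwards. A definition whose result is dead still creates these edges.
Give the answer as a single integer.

Answer: 2

Analysis:
def/use:
  B0: {e,u} / ∅
  B1: {g} / ∅
  B2: {u} / ∅
  B3: {w} / ∅
  B4: {w} / ∅
  B5: {w} / ∅
  B6: {g,z} / ∅
  B7: {z} / ∅

Live sets:
  B0: in=∅ out=∅
  B1: in=∅ out=∅
  B2: in=∅ out=∅
  B3: in=∅ out=∅
  B4: in=∅ out=∅
  B5: in=∅ out=∅
  B6: in=∅ out=∅
  B7: in=∅ out=∅

Interference:
  e↔∅
  g↔{z}
  u↔∅
  w↔∅
  z↔{g}

Colouring:
  {g,z} pairwise interfere (2-clique) ⇒ χ ≥ 2
  2-colouring: r0={e,g,u,w}  r1={z}
  χ = 2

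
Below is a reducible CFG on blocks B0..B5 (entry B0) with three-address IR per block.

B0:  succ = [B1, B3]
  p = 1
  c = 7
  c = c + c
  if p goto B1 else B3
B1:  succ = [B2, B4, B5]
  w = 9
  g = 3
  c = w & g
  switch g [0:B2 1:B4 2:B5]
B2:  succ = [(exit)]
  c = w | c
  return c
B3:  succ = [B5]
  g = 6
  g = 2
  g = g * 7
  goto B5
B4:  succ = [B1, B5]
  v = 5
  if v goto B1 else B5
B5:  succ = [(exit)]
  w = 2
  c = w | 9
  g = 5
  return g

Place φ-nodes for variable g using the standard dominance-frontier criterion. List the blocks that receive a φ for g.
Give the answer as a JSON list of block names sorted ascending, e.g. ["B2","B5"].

Answer: ["B1", "B5"]

Analysis:
idom tree: B1←B0 B2←B1 B3←B0 B4←B1 B5←B0
Join-block Dom:
  B1: preds {B0,B4}: {B0} ∩ {B0,B1,B4} = {B0}; idom=B0
  B5: preds {B1,B3,B4}: {B0,B1} ∩ {B0,B3} ∩ {B0,B1,B4} = {B0}; idom=B0

DF derivation:
  join B1 pred B0: · stop@B0
  join B1 pred B4: B4→B1 stop@B0
  join B5 pred B1: B1 stop@B0
  join B5 pred B3: B3 stop@B0
  join B5 pred B4: B4→B1 stop@B0
  B0 → ∅
  B1 → {B1,B5}
  B2 → ∅
  B3 → {B5}
  B4 → {B1,B5}
  B5 → ∅

φ for g: defs {B1,B3,B5}
  DF⁺ = {B1,B5}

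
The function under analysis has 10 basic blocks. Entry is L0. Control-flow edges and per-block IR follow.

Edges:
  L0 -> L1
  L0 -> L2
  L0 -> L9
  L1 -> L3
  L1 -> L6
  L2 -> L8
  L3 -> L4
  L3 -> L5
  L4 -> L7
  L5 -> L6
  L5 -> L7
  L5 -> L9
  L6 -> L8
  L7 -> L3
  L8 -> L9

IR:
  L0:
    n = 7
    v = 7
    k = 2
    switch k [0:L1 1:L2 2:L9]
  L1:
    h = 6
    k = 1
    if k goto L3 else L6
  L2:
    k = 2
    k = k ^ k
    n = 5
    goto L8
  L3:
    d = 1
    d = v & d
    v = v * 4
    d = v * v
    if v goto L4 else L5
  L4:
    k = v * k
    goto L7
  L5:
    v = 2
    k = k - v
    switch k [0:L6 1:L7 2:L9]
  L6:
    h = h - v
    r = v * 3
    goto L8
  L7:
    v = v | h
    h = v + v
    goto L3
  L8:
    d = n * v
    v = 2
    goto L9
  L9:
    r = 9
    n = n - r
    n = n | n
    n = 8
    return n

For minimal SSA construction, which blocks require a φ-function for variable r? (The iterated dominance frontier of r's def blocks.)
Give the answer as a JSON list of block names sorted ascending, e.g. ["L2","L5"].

idom tree: L1←L0 L2←L0 L3←L1 L4←L3 L5←L3 L6←L1 L7←L3 L8←L0 L9←L0
Dom∩ at merges:
  L3: preds {L1,L7}: {L0,L1} ∩ {L0,L1,L3,L7} = {L0,L1}; idom=L1
  L6: preds {L1,L5}: {L0,L1} ∩ {L0,L1,L3,L5} = {L0,L1}; idom=L1
  L7: preds {L4,L5}: {L0,L1,L3,L4} ∩ {L0,L1,L3,L5} = {L0,L1,L3}; idom=L3
  L8: preds {L2,L6}: {L0,L2} ∩ {L0,L1,L6} = {L0}; idom=L0
  L9: preds {L0,L5,L8}: {L0} ∩ {L0,L1,L3,L5} ∩ {L0,L8} = {L0}; idom=L0

DF derivation:
  join L3 pred L1: · stop@L1
  join L3 pred L7: L7→L3 stop@L1
  join L6 pred L1: · stop@L1
  join L6 pred L5: L5→L3 stop@L1
  join L7 pred L4: L4 stop@L3
  join L7 pred L5: L5 stop@L3
  join L8 pred L2: L2 stop@L0
  join L8 pred L6: L6→L1 stop@L0
  join L9 pred L0: · stop@L0
  join L9 pred L5: L5→L3→L1 stop@L0
  join L9 pred L8: L8 stop@L0
  L0 → ∅
  L1 → {L8,L9}
  L2 → {L8}
  L3 → {L3,L6,L9}
  L4 → {L7}
  L5 → {L6,L7,L9}
  L6 → {L8}
  L7 → {L3}
  L8 → {L9}
  L9 → ∅

φ for r: defs {L6,L9}
  DF⁺ = {L8,L9}

Answer: ["L8", "L9"]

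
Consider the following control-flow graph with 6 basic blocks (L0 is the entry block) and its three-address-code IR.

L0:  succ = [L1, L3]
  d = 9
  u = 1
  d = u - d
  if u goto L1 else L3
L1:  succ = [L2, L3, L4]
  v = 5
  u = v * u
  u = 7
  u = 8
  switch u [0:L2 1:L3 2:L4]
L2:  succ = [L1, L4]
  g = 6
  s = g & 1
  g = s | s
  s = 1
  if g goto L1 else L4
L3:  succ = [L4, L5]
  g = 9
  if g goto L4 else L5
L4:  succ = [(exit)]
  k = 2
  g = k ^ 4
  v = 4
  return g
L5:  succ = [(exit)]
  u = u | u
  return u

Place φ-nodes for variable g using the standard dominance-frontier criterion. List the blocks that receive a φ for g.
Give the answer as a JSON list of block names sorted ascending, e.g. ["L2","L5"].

Answer: ["L1", "L3", "L4"]

Working:
idom tree: L1←L0 L2←L1 L3←L0 L4←L0 L5←L3
Dom∩ at merges:
  L1: preds {L0,L2}: {L0} ∩ {L0,L1,L2} = {L0}; idom=L0
  L3: preds {L0,L1}: {L0} ∩ {L0,L1} = {L0}; idom=L0
  L4: preds {L1,L2,L3}: {L0,L1} ∩ {L0,L1,L2} ∩ {L0,L3} = {L0}; idom=L0

DF walk-up:
  L1←L0: walk · to L0
  L1←L2: walk L2→L1 to L0
  L3←L0: walk · to L0
  L3←L1: walk L1 to L0
  L4←L1: walk L1 to L0
  L4←L2: walk L2→L1 to L0
  L4←L3: walk L3 to L0
  L0 → ∅
  L1 → {L1,L3,L4}
  L2 → {L1,L4}
  L3 → {L4}
  L4 → ∅
  L5 → ∅

φ for g: defs {L2,L3,L4}
  DF⁺ = {L1,L3,L4}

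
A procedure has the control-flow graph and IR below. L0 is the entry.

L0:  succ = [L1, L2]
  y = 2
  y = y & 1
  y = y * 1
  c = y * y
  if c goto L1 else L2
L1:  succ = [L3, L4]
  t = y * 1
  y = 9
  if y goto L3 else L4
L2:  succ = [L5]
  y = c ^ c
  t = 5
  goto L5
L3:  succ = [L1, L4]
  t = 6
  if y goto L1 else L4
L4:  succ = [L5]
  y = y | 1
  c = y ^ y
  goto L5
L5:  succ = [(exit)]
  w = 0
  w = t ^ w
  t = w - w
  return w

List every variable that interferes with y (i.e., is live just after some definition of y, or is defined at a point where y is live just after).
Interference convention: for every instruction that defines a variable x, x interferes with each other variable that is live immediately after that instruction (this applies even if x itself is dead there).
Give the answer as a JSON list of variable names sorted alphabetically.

Answer: ["c", "t"]

Working:
def/use:
  L0: def={c,y} ue=∅
  L1: def={t,y} ue={y}
  L2: def={t,y} ue={c}
  L3: def={t} ue={y}
  L4: def={c,y} ue={y}
  L5: def={t,w} ue={t}

Live sets:
  L0 li=∅ lo={c,y}
  L1 li={y} lo={t,y}
  L2 li={c} lo={t}
  L3 li={y} lo={t,y}
  L4 li={t,y} lo={t}
  L5 li={t} lo=∅

Interference:
  c: {t,y}
  t: {c,w,y}
  w: {t}
  y: {c,t}

N(y) = ["c", "t"]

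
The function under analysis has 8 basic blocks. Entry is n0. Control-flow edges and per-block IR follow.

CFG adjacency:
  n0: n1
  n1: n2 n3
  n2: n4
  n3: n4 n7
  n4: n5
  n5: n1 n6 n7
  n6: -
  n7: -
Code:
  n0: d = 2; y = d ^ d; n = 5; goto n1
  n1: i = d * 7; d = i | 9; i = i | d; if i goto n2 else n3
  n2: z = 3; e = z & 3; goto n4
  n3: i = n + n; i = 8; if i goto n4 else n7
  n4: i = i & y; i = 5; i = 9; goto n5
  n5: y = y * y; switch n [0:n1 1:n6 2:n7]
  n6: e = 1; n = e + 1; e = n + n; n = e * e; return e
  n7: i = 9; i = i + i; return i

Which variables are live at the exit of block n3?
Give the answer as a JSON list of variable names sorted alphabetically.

Per-block:
  n0 def {d,n,y} use ∅
  n1 def {d,i} use {d}
  n2 def {e,z} use ∅
  n3 def {i} use {n}
  n4 def {i} use {i,y}
  n5 def {y} use {n,y}
  n6 def {e,n} use ∅
  n7 def {i} use ∅

Live sets:
  n0: in=∅ out={d,n,y}
  n1: in={d,n,y} out={d,i,n,y}
  n2: in={d,i,n,y} out={d,i,n,y}
  n3: in={d,n,y} out={d,i,n,y}
  n4: in={d,i,n,y} out={d,n,y}
  n5: in={d,n,y} out={d,n,y}
  n6: in=∅ out=∅
  n7: in=∅ out=∅

live-out(n3) = ["d", "i", "n", "y"]

Answer: ["d", "i", "n", "y"]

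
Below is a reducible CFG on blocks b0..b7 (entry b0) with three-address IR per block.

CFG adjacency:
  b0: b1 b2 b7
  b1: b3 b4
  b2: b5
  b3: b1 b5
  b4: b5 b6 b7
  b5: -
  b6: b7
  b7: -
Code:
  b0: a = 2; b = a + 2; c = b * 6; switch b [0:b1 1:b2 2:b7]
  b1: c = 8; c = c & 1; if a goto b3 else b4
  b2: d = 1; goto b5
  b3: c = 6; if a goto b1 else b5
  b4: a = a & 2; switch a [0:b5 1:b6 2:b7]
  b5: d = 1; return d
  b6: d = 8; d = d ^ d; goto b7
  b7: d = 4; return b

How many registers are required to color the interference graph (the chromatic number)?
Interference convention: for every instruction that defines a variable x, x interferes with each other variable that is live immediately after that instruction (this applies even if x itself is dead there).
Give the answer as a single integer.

Per-block:
  b0 def {a,b,c} use ∅
  b1 def {c} use {a}
  b2 def {d} use ∅
  b3 def {c} use {a}
  b4 def {a} use {a}
  b5 def {d} use ∅
  b6 def {d} use ∅
  b7 def {d} use {b}

Backward fixpoint:
  b0 li=∅ lo={a,b}
  b1 li={a,b} lo={a,b}
  b2 li=∅ lo=∅
  b3 li={a,b} lo={a,b}
  b4 li={a,b} lo={b}
  b5 li=∅ lo=∅
  b6 li={b} lo={b}
  b7 li={b} lo=∅

Interfere edges:
  a — {b,c}
  b — {a,c,d}
  c — {a,b}
  d — {b}

Registers:
  clique {a,b,c} ⇒ need ≥ 3
  assign a→R1 b→R0 c→R2 d→R1 — no edge inside a register ⇒ χ ≤ 3
  χ = 3

Answer: 3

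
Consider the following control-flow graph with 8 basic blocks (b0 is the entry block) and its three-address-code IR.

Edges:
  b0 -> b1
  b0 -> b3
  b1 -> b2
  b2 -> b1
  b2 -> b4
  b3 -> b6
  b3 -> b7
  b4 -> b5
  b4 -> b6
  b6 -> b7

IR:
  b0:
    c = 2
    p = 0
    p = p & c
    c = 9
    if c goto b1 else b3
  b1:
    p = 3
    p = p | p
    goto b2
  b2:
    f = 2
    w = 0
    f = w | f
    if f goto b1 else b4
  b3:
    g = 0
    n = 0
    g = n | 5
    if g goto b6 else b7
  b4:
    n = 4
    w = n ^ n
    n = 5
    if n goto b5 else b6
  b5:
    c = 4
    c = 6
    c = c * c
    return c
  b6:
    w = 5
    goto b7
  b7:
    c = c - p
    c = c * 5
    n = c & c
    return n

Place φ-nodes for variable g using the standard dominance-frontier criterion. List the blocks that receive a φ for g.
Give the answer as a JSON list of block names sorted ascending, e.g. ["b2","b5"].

Answer: ["b6", "b7"]

Working:
idom tree: b1←b0 b2←b1 b3←b0 b4←b2 b5←b4 b6←b0 b7←b0
Join-block Dom:
  b1: preds {b0,b2}: {b0} ∩ {b0,b1,b2} = {b0}; idom=b0
  b6: preds {b3,b4}: {b0,b3} ∩ {b0,b1,b2,b4} = {b0}; idom=b0
  b7: preds {b3,b6}: {b0,b3} ∩ {b0,b6} = {b0}; idom=b0

DF walk-up:
  join b1 pred b0: · stop@b0
  join b1 pred b2: b2→b1 stop@b0
  join b6 pred b3: b3 stop@b0
  join b6 pred b4: b4→b2→b1 stop@b0
  join b7 pred b3: b3 stop@b0
  join b7 pred b6: b6 stop@b0
  b0 → ∅
  b1 → {b1,b6}
  b2 → {b1,b6}
  b3 → {b6,b7}
  b4 → {b6}
  b5 → ∅
  b6 → {b7}
  b7 → ∅

φ for g: defs {b3}
  DF⁺ = {b6,b7}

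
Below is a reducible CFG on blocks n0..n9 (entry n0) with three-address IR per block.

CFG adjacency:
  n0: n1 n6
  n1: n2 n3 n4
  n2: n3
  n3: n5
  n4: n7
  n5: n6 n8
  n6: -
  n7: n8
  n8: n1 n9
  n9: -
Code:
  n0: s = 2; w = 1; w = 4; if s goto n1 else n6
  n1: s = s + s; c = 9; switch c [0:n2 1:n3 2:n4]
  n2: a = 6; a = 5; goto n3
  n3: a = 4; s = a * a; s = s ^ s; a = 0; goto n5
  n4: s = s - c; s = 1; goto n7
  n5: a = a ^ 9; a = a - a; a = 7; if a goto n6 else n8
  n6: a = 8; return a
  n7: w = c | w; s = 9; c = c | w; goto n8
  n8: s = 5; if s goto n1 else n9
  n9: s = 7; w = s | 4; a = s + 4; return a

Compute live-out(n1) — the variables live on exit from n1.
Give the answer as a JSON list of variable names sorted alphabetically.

Answer: ["c", "s", "w"]

Working:
def/use:
  n0: {s,w} / ∅
  n1: {c,s} / {s}
  n2: {a} / ∅
  n3: {a,s} / ∅
  n4: {s} / {c,s}
  n5: {a} / {a}
  n6: {a} / ∅
  n7: {c,s,w} / {c,w}
  n8: {s} / ∅
  n9: {a,s,w} / ∅

Live sets:
  live n0: ∅→{s,w}
  live n1: {s,w}→{c,s,w}
  live n2: {w}→{w}
  live n3: {w}→{a,w}
  live n4: {c,s,w}→{c,w}
  live n5: {a,w}→{w}
  live n6: ∅→∅
  live n7: {c,w}→{w}
  live n8: {w}→{s,w}
  live n9: ∅→∅

live-out(n1) = ["c", "s", "w"]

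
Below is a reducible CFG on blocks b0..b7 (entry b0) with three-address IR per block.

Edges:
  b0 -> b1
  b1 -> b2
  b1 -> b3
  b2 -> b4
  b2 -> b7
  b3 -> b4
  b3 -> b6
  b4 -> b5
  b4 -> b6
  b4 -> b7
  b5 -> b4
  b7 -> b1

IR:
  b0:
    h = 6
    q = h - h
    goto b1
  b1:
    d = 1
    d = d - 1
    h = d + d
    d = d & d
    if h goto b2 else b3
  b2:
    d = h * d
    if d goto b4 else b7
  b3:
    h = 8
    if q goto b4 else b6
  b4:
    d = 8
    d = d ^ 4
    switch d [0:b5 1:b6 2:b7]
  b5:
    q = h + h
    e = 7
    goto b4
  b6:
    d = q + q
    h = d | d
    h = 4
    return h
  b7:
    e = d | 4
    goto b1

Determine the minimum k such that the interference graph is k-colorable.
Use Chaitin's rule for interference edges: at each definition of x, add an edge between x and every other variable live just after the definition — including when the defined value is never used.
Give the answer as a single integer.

Block summaries:
  b0: def={h,q} ue=∅
  b1: def={d,h} ue=∅
  b2: def={d} ue={d,h}
  b3: def={h} ue={q}
  b4: def={d} ue=∅
  b5: def={e,q} ue={h}
  b6: def={d,h} ue={q}
  b7: def={e} ue={d}

Liveness:
  live b0: ∅→{q}
  live b1: {q}→{d,h,q}
  live b2: {d,h,q}→{d,h,q}
  live b3: {q}→{h,q}
  live b4: {h,q}→{d,h,q}
  live b5: {h}→{h,q}
  live b6: {q}→∅
  live b7: {d,q}→{q}

Conflict graph:
  d — {h,q}
  e — {h,q}
  h — {d,e,q}
  q — {d,e,h}

Chromatic number:
  clique {d,h,q} ⇒ need ≥ 3
  assign d→R2 e→R2 h→R0 q→R1 — no edge inside a register ⇒ χ ≤ 3
  χ = 3

Answer: 3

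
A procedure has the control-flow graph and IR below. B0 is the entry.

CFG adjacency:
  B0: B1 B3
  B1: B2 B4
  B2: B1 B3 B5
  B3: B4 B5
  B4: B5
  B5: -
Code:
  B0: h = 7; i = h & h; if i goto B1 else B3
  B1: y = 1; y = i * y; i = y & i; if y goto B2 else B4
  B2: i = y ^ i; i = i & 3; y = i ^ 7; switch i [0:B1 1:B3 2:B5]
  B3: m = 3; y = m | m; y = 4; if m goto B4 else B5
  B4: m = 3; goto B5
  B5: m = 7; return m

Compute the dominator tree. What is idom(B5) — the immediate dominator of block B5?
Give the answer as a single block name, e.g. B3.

Answer: B0

Analysis:
idom tree: B1←B0 B2←B1 B3←B0 B4←B0 B5←B0
Join-block Dom:
  B1: preds {B0,B2}: {B0} ∩ {B0,B1,B2} = {B0}; idom=B0
  B3: preds {B0,B2}: {B0} ∩ {B0,B1,B2} = {B0}; idom=B0
  B4: preds {B1,B3}: {B0,B1} ∩ {B0,B3} = {B0}; idom=B0
  B5: preds {B2,B3,B4}: {B0,B1,B2} ∩ {B0,B3} ∩ {B0,B4} = {B0}; idom=B0

idom(B5) = B0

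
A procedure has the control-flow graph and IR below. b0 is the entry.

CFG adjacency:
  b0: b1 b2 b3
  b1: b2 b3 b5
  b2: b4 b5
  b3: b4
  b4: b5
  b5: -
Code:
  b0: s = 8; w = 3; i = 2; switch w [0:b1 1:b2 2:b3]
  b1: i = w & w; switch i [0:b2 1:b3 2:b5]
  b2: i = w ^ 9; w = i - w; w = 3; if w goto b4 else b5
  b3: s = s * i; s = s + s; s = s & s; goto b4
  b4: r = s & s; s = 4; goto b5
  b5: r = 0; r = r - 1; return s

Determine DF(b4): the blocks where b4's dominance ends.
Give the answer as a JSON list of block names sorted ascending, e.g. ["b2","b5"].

idom tree: b1←b0 b2←b0 b3←b0 b4←b0 b5←b0
Join-block Dom:
  b2: preds {b0,b1}: {b0} ∩ {b0,b1} = {b0}; idom=b0
  b3: preds {b0,b1}: {b0} ∩ {b0,b1} = {b0}; idom=b0
  b4: preds {b2,b3}: {b0,b2} ∩ {b0,b3} = {b0}; idom=b0
  b5: preds {b1,b2,b4}: {b0,b1} ∩ {b0,b2} ∩ {b0,b4} = {b0}; idom=b0

Frontier:
  join b2 pred b0: · stop@b0
  join b2 pred b1: b1 stop@b0
  join b3 pred b0: · stop@b0
  join b3 pred b1: b1 stop@b0
  join b4 pred b2: b2 stop@b0
  join b4 pred b3: b3 stop@b0
  join b5 pred b1: b1 stop@b0
  join b5 pred b2: b2 stop@b0
  join b5 pred b4: b4 stop@b0
  DF(b0)=∅
  DF(b1)={b2,b3,b5}
  DF(b2)={b4,b5}
  DF(b3)={b4}
  DF(b4)={b5}
  DF(b5)=∅

DF(b4) = ["b5"]

Answer: ["b5"]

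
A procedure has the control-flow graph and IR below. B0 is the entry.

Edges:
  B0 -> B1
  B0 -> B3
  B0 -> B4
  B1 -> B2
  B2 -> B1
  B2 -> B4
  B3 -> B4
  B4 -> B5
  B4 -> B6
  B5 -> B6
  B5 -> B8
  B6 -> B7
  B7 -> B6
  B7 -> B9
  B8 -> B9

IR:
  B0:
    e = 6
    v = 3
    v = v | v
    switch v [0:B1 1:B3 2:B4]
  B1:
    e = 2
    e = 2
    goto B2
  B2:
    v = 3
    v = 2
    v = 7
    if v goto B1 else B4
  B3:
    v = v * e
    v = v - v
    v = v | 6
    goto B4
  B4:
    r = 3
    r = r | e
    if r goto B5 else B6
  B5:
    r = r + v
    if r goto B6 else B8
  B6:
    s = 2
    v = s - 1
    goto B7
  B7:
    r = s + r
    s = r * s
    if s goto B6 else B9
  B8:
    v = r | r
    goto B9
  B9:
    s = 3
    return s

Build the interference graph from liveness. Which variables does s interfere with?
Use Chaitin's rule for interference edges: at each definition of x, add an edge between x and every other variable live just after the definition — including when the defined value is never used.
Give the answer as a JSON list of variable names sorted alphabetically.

Block summaries:
  B0: {e,v} / ∅
  B1: {e} / ∅
  B2: {v} / ∅
  B3: {v} / {e,v}
  B4: {r} / {e}
  B5: {r} / {r,v}
  B6: {s,v} / ∅
  B7: {r,s} / {r,s}
  B8: {v} / {r}
  B9: {s} / ∅

Backward fixpoint:
  live B0: ∅→{e,v}
  live B1: ∅→{e}
  live B2: {e}→{e,v}
  live B3: {e,v}→{e,v}
  live B4: {e,v}→{r,v}
  live B5: {r,v}→{r}
  live B6: {r}→{r,s}
  live B7: {r,s}→{r}
  live B8: {r}→∅
  live B9: ∅→∅

Conflict graph:
  e↔{r,v}
  r↔{e,s,v}
  s↔{r,v}
  v↔{e,r,s}

N(s) = ["r", "v"]

Answer: ["r", "v"]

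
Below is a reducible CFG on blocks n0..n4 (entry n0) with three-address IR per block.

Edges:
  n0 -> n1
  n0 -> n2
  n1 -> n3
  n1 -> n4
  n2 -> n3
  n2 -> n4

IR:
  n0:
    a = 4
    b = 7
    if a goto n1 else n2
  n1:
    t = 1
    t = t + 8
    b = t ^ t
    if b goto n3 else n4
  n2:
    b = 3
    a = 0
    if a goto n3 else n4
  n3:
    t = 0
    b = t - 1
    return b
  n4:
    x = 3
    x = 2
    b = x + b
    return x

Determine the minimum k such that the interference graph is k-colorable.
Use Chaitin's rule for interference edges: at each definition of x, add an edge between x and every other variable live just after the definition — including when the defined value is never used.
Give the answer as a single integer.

Answer: 2

Working:
def/use:
  n0: {a,b} / ∅
  n1: {b,t} / ∅
  n2: {a,b} / ∅
  n3: {b,t} / ∅
  n4: {b,x} / {b}

Liveness:
  n0: in=∅ out=∅
  n1: in=∅ out={b}
  n2: in=∅ out={b}
  n3: in=∅ out=∅
  n4: in={b} out=∅

Interference:
  a↔{b}
  b↔{a,x}
  t↔∅
  x↔{b}

Colouring:
  {a,b} pairwise interfere (2-clique) ⇒ χ ≥ 2
  assign a→r1 b→r0 t→r0 x→r1 — no edge inside a register ⇒ χ ≤ 2
  χ = 2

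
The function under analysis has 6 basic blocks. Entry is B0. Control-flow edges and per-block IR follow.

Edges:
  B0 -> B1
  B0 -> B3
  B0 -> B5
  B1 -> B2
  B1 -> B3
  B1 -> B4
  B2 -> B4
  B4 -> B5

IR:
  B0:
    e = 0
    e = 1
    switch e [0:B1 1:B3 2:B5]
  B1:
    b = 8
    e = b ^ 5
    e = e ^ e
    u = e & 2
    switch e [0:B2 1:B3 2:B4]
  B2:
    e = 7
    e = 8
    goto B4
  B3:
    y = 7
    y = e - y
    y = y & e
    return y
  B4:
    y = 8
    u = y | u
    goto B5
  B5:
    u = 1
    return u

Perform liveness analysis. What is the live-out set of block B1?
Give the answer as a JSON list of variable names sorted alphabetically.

Per-block:
  B0: {e} / ∅
  B1: {b,e,u} / ∅
  B2: {e} / ∅
  B3: {y} / {e}
  B4: {u,y} / {u}
  B5: {u} / ∅

Backward fixpoint:
  live B0: ∅→{e}
  live B1: ∅→{e,u}
  live B2: {u}→{u}
  live B3: {e}→∅
  live B4: {u}→∅
  live B5: ∅→∅

live-out(B1) = ["e", "u"]

Answer: ["e", "u"]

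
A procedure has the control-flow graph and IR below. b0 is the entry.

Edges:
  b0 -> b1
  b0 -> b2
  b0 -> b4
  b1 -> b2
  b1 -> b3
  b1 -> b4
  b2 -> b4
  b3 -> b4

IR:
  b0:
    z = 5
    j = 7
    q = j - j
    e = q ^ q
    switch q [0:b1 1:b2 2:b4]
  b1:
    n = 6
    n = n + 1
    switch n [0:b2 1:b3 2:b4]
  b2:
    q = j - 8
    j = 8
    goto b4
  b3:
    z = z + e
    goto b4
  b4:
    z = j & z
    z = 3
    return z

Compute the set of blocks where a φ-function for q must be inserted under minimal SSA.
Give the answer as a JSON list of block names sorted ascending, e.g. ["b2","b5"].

idom tree: b1←b0 b2←b0 b3←b1 b4←b0
Dom at joins:
  b2: preds {b0,b1}: {b0} ∩ {b0,b1} = {b0}; idom=b0
  b4: preds {b0,b1,b2,b3}: {b0} ∩ {b0,b1} ∩ {b0,b2} ∩ {b0,b1,b3} = {b0}; idom=b0

DF walk-up:
  b2←b0: walk · to b0
  b2←b1: walk b1 to b0
  b4←b0: walk · to b0
  b4←b1: walk b1 to b0
  b4←b2: walk b2 to b0
  b4←b3: walk b3→b1 to b0
  b0: DF=∅
  b1: DF={b2,b4}
  b2: DF={b4}
  b3: DF={b4}
  b4: DF=∅

φ for q: defs {b0,b2}
  DF⁺ = {b4}

Answer: ["b4"]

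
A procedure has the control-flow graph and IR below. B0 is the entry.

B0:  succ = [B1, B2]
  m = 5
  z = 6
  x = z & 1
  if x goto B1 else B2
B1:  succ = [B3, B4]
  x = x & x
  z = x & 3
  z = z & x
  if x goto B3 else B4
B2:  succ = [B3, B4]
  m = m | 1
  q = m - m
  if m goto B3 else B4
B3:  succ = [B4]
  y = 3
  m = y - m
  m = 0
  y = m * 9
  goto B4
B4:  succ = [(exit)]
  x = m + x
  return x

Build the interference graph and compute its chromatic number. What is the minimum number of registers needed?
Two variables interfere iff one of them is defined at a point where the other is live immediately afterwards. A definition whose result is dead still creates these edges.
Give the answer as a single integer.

Answer: 3

Derivation:
def/use:
  B0: {m,x,z} / ∅
  B1: {x,z} / {x}
  B2: {m,q} / {m}
  B3: {m,y} / {m}
  B4: {x} / {m,x}

Liveness:
  B0 li=∅ lo={m,x}
  B1 li={m,x} lo={m,x}
  B2 li={m,x} lo={m,x}
  B3 li={m,x} lo={m,x}
  B4 li={m,x} lo=∅

Interference:
  m — {q,x,y,z}
  q — {m,x}
  x — {m,q,y,z}
  y — {m,x}
  z — {m,x}

Chromatic number:
  clique {m,q,x} ⇒ need ≥ 3
  3-colouring: c0={m}  c1={x}  c2={q,y,z}
  χ = 3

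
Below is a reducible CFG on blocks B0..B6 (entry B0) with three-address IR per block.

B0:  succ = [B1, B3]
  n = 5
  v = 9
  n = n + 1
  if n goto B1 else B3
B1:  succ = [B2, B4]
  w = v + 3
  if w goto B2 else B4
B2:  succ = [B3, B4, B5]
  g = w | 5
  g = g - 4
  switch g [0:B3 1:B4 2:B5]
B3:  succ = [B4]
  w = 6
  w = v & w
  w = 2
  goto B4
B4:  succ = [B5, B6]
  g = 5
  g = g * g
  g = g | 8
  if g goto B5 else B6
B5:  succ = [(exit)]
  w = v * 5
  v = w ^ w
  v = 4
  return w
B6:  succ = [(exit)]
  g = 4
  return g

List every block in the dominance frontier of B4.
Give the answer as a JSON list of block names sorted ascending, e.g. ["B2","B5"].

idom tree: B1←B0 B2←B1 B3←B0 B4←B0 B5←B0 B6←B4
Dom at joins:
  B3: preds {B0,B2}: {B0} ∩ {B0,B1,B2} = {B0}; idom=B0
  B4: preds {B1,B2,B3}: {B0,B1} ∩ {B0,B1,B2} ∩ {B0,B3} = {B0}; idom=B0
  B5: preds {B2,B4}: {B0,B1,B2} ∩ {B0,B4} = {B0}; idom=B0

DF derivation:
  join B3 pred B0: · stop@B0
  join B3 pred B2: B2→B1 stop@B0
  join B4 pred B1: B1 stop@B0
  join B4 pred B2: B2→B1 stop@B0
  join B4 pred B3: B3 stop@B0
  join B5 pred B2: B2→B1 stop@B0
  join B5 pred B4: B4 stop@B0
  DF(B0)=∅
  DF(B1)={B3,B4,B5}
  DF(B2)={B3,B4,B5}
  DF(B3)={B4}
  DF(B4)={B5}
  DF(B5)=∅
  DF(B6)=∅

DF(B4) = ["B5"]

Answer: ["B5"]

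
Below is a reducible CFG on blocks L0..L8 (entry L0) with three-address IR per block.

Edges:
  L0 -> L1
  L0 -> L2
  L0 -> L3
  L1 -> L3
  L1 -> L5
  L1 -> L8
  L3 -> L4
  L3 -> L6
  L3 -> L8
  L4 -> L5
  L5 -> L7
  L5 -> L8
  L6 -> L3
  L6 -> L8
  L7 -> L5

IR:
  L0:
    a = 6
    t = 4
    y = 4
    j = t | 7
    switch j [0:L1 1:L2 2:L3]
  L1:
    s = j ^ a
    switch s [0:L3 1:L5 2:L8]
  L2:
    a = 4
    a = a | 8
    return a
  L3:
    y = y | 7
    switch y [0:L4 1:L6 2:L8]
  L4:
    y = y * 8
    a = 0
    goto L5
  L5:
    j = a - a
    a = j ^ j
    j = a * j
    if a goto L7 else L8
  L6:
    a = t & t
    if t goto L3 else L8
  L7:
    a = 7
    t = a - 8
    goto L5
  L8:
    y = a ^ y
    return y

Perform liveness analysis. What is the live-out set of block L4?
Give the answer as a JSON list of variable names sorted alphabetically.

Answer: ["a", "y"]

Analysis:
def/use:
  L0: {a,j,t,y} / ∅
  L1: {s} / {a,j}
  L2: {a} / ∅
  L3: {y} / {y}
  L4: {a,y} / {y}
  L5: {a,j} / {a}
  L6: {a} / {t}
  L7: {a,t} / ∅
  L8: {y} / {a,y}

Backward fixpoint:
  live L0: ∅→{a,j,t,y}
  live L1: {a,j,t,y}→{a,t,y}
  live L2: ∅→∅
  live L3: {a,t,y}→{a,t,y}
  live L4: {y}→{a,y}
  live L5: {a,y}→{a,y}
  live L6: {t,y}→{a,t,y}
  live L7: {y}→{a,y}
  live L8: {a,y}→∅

live-out(L4) = ["a", "y"]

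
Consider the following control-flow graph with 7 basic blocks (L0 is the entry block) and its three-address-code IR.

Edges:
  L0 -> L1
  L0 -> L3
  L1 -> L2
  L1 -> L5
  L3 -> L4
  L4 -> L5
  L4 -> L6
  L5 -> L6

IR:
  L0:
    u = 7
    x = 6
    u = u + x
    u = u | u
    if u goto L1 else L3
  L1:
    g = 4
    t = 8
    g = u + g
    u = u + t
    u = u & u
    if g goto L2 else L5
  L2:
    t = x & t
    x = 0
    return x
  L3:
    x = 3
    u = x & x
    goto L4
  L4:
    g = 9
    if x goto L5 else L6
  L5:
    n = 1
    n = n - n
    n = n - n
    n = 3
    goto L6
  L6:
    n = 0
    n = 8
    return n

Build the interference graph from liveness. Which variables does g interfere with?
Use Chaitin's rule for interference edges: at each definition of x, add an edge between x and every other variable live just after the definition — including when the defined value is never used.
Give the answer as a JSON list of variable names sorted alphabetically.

Block summaries:
  L0: {u,x} / ∅
  L1: {g,t,u} / {u}
  L2: {t,x} / {t,x}
  L3: {u,x} / ∅
  L4: {g} / {x}
  L5: {n} / ∅
  L6: {n} / ∅

Liveness:
  live L0: ∅→{u,x}
  live L1: {u,x}→{t,x}
  live L2: {t,x}→∅
  live L3: ∅→{x}
  live L4: {x}→∅
  live L5: ∅→∅
  live L6: ∅→∅

Interference:
  g↔{t,u,x}
  n↔∅
  t↔{g,u,x}
  u↔{g,t,x}
  x↔{g,t,u}

N(g) = ["t", "u", "x"]

Answer: ["t", "u", "x"]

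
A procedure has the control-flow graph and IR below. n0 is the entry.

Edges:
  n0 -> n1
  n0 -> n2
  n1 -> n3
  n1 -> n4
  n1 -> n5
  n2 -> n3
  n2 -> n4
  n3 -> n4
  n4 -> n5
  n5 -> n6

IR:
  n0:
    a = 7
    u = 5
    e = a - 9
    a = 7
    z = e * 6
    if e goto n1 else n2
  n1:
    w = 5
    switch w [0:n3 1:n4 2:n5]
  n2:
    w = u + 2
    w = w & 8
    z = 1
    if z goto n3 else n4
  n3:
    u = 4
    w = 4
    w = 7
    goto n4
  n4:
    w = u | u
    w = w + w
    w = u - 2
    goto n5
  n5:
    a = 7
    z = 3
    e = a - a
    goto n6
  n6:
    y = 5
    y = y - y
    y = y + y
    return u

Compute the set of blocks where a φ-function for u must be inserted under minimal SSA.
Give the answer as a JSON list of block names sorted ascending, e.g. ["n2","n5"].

idom tree: n1←n0 n2←n0 n3←n0 n4←n0 n5←n0 n6←n5
Join-block Dom:
  n3: preds {n1,n2}: {n0,n1} ∩ {n0,n2} = {n0}; idom=n0
  n4: preds {n1,n2,n3}: {n0,n1} ∩ {n0,n2} ∩ {n0,n3} = {n0}; idom=n0
  n5: preds {n1,n4}: {n0,n1} ∩ {n0,n4} = {n0}; idom=n0

DF walk-up:
  n3←n1: walk n1 to n0
  n3←n2: walk n2 to n0
  n4←n1: walk n1 to n0
  n4←n2: walk n2 to n0
  n4←n3: walk n3 to n0
  n5←n1: walk n1 to n0
  n5←n4: walk n4 to n0
  n0 → ∅
  n1 → {n3,n4,n5}
  n2 → {n3,n4}
  n3 → {n4}
  n4 → {n5}
  n5 → ∅
  n6 → ∅

φ for u: defs {n0,n3}
  DF⁺ = {n4,n5}

Answer: ["n4", "n5"]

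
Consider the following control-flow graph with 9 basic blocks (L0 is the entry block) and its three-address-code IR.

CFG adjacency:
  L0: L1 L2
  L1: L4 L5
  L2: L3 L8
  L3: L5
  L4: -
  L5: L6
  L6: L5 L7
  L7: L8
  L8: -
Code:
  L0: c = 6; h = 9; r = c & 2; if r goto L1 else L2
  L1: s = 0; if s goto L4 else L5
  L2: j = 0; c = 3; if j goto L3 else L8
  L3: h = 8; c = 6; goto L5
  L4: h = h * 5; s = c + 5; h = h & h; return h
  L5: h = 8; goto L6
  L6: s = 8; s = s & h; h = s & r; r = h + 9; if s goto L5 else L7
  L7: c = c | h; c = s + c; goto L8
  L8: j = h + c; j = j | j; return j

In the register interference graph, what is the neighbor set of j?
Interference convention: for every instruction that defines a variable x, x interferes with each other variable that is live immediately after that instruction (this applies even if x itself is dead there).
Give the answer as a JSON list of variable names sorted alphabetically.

Block summaries:
  L0 def {c,h,r} use ∅
  L1 def {s} use ∅
  L2 def {c,j} use ∅
  L3 def {c,h} use ∅
  L4 def {h,s} use {c,h}
  L5 def {h} use ∅
  L6 def {h,r,s} use {h,r}
  L7 def {c} use {c,h,s}
  L8 def {j} use {c,h}

Liveness:
  live L0: ∅→{c,h,r}
  live L1: {c,h,r}→{c,h,r}
  live L2: {h,r}→{c,h,r}
  live L3: {r}→{c,r}
  live L4: {c,h}→∅
  live L5: {c,r}→{c,h,r}
  live L6: {c,h,r}→{c,h,r,s}
  live L7: {c,h,s}→{c,h}
  live L8: {c,h}→∅

Conflict graph:
  c — {h,j,r,s}
  h — {c,j,r,s}
  j — {c,h,r}
  r — {c,h,j,s}
  s — {c,h,r}

N(j) = ["c", "h", "r"]

Answer: ["c", "h", "r"]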